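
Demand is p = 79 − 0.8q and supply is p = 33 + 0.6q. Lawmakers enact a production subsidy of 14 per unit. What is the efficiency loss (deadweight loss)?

70

Competitive equilibrium: 79 − 0.8q = 33 + 0.6q → q* = 32.8571, p* = 52.7143.
The subsidy lowers effective supply by 14: p = 19 + 0.6q.
New quantity: 79 − 0.8q = 19 + 0.6q → q' = 42.8571.
Overproduction Δq = 42.8571 − 32.8571 = 10; wedge = subsidy = 14.
Deadweight loss = ½ × 10 × 14 = 70.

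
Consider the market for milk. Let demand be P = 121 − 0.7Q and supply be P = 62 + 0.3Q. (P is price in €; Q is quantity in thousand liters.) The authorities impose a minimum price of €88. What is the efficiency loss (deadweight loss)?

€70.30 thousand

Competitive equilibrium: 121 − 0.7Q = 62 + 0.3Q → Q* = 59, P* = 79.7.
At the floor P = 88, quantity demanded = (121 − 88)/0.7 = 47.1429.
Sellers' marginal cost at Q' = 47.1429: 62 + 0.3·47.1429 = 76.1429.
ΔQ = 59 − 47.1429 = 11.8571; wedge = 88 − 76.1429 = 11.8571.
DWL = ½ × 11.8571 × 11.8571 = €70.30 thousand.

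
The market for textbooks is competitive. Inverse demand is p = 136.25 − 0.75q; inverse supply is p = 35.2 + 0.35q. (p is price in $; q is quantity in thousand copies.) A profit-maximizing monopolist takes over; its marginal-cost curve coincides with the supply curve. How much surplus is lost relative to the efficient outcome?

$762.83 thousand

Competitive equilibrium: 136.25 − 0.75q = 35.2 + 0.35q → q* = 91.8636, p* = 67.3523.
Marginal revenue: MR = 136.25 − 1.5q. Set MR = MC: 136.25 − 1.5q = 35.2 + 0.35q → q_m = 54.6216.
Price p_m = 136.25 − 0.75·54.6216 = 95.2838; MC(q_m) = 35.2 + 0.35·54.6216 = 54.3176.
Competitive q* = 91.8636, so Δq = 37.242; wedge = 95.2838 − 54.3176 = 40.9662.
Welfare loss = ½ × 37.242 × 40.9662 = $762.83 thousand.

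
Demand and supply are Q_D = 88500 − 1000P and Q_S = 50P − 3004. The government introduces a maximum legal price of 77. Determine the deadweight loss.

In inverse form: demand P = 88.5 − 0.001Q, supply P = 60.08 + 0.02Q.
Competitive equilibrium: 88.5 − 0.001Q = 60.08 + 0.02Q → Q* = 1353.3333, P* = 87.1467.
At the ceiling P = 77, quantity supplied = (77 − 60.08)/0.02 = 846.
Willingness to pay at Q' = 846: 88.5 − 0.001·846 = 87.654.
ΔQ = 1353.3333 − 846 = 507.3333; wedge = 87.654 − 77 = 10.654.
Welfare loss = ½ × 507.3333 × 10.654 = 2702.56.

2702.56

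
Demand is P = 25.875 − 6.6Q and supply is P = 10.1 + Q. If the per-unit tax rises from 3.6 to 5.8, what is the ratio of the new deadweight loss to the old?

2.596

Competitive equilibrium: 25.875 − 6.6Q = 10.1 + Q → Q* = 2.0757, P* = 12.1757.
For a per-unit tax t: ΔQ = t/7.6, so DWL = ½·t·(t/7.6) = t²/15.2.
At t = 3.6: DWL = 0.853. At t = 5.8: DWL = 2.213.
Ratio = (5.8/3.6)² = 2.596.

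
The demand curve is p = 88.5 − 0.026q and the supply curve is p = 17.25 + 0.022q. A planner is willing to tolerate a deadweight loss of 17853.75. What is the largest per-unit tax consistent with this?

Competitive equilibrium: 88.5 − 0.026q = 17.25 + 0.022q → q* = 1484.375, p* = 49.9063.
A tax t gives Δq = t/0.048 and wedge t, so DWL = t²/0.096.
t²/0.096 = 17853.75 → t² = 1713.96 → t = 41.4.

41.4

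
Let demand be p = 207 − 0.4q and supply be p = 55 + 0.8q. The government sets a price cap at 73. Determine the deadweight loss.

6510.42

Competitive equilibrium: 207 − 0.4q = 55 + 0.8q → q* = 126.6667, p* = 156.3333.
At the ceiling p = 73, quantity supplied = (73 − 55)/0.8 = 22.5.
Willingness to pay at q' = 22.5: 207 − 0.4·22.5 = 198.
Δq = 126.6667 − 22.5 = 104.1667; wedge = 198 − 73 = 125.
The triangle = ½ × 104.1667 × 125 = 6510.42.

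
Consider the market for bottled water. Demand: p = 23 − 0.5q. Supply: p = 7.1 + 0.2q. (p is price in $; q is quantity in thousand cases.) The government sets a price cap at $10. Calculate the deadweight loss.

$23.62 thousand

Competitive equilibrium: 23 − 0.5q = 7.1 + 0.2q → q* = 22.7143, p* = 11.6429.
At the ceiling p = 10, quantity supplied = (10 − 7.1)/0.2 = 14.5.
Willingness to pay at q' = 14.5: 23 − 0.5·14.5 = 15.75.
Δq = 22.7143 − 14.5 = 8.2143; wedge = 15.75 − 10 = 5.75.
The triangle = ½ × 8.2143 × 5.75 = $23.62 thousand.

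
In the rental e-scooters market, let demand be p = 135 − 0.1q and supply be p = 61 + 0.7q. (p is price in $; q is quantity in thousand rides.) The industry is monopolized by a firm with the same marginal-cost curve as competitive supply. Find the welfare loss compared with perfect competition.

$42.25 thousand

Competitive equilibrium: 135 − 0.1q = 61 + 0.7q → q* = 92.5, p* = 125.75.
Marginal revenue: MR = 135 − 0.2q. Set MR = MC: 135 − 0.2q = 61 + 0.7q → q_m = 82.2222.
Price p_m = 135 − 0.1·82.2222 = 126.7778; MC(q_m) = 61 + 0.7·82.2222 = 118.5555.
Competitive q* = 92.5, so Δq = 10.2778; wedge = 126.7778 − 118.5555 = 8.2223.
DWL = ½ × 10.2778 × 8.2223 = $42.25 thousand.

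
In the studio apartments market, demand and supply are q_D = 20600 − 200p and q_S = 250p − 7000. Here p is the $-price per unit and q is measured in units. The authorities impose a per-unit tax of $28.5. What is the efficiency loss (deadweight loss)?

In inverse form: demand p = 103 − 0.005q, supply p = 28 + 0.004q.
Competitive equilibrium: 103 − 0.005q = 28 + 0.004q → q* = 8333.3333, p* = 61.3333.
With the tax, the buyer price exceeds the seller price by 28.5: (103 − 0.005q) − (28 + 0.004q) = 28.5 → q' = 5166.6667.
Δq = 8333.3333 − 5166.6667 = 3166.6666; the wedge equals the tax, 28.5.
Welfare loss = ½ × 3166.6666 × 28.5 = $45125.

$45125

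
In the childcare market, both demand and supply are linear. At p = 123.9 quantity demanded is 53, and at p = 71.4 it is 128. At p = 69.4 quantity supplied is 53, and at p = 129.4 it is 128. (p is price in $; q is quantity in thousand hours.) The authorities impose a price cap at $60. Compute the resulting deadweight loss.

$1734.01 thousand

Demand slope = (71.4 − 123.9)/(128 − 53) = −0.7, so p = 161 − 0.7q.
Supply slope = (129.4 − 69.4)/(128 − 53) = 0.8, so p = 27 + 0.8q.
Competitive equilibrium: 161 − 0.7q = 27 + 0.8q → q* = 89.33333, p* = 98.46667.
At the ceiling p = 60, quantity supplied = (60 − 27)/0.8 = 41.25.
Willingness to pay at q' = 41.25: 161 − 0.7·41.25 = 132.125.
Δq = 89.33333 − 41.25 = 48.08333; wedge = 132.125 − 60 = 72.125.
DWL = ½ × 48.08333 × 72.125 = $1734.01 thousand.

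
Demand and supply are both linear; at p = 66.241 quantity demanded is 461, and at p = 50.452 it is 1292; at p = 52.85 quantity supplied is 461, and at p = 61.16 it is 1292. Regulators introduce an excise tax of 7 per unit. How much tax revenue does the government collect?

4769.66

Demand slope = (50.452 − 66.241)/(1292 − 461) = −0.019, so p = 75 − 0.019q.
Supply slope = (61.16 − 52.85)/(1292 − 461) = 0.01, so p = 48.24 + 0.01q.
Competitive equilibrium: 75 − 0.019q = 48.24 + 0.01q → q* = 922.7586, p* = 57.4676.
With the tax, the buyer price exceeds the seller price by 7: (75 − 0.019q) − (48.24 + 0.01q) = 7 → q' = 681.3793.
Tax revenue = 7 × 681.3793 = 4769.66.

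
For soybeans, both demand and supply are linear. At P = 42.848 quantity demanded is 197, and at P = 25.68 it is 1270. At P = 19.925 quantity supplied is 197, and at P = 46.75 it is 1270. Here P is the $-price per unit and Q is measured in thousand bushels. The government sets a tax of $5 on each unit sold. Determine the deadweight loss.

$304.88 thousand

Demand slope = (25.68 − 42.848)/(1270 − 197) = −0.016, so P = 46 − 0.016Q.
Supply slope = (46.75 − 19.925)/(1270 − 197) = 0.025, so P = 15 + 0.025Q.
Competitive equilibrium: 46 − 0.016Q = 15 + 0.025Q → Q* = 756.0976, P* = 33.9024.
With the tax, the buyer price exceeds the seller price by 5: (46 − 0.016Q) − (15 + 0.025Q) = 5 → Q' = 634.1463.
ΔQ = 756.0976 − 634.1463 = 121.9513; the wedge equals the tax, 5.
DWL = ½ × 121.9513 × 5 = $304.88 thousand.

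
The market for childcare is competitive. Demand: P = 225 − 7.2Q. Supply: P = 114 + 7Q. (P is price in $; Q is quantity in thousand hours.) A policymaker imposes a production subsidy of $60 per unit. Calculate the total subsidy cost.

Competitive equilibrium: 225 − 7.2Q = 114 + 7Q → Q* = 7.8169, P* = 168.7183.
The subsidy lowers effective supply by 60: P = 54 + 7Q.
New quantity: 225 − 7.2Q = 54 + 7Q → Q' = 12.0423.
Total subsidy cost = 60 × 12.0423 = $722.54 thousand.

$722.54 thousand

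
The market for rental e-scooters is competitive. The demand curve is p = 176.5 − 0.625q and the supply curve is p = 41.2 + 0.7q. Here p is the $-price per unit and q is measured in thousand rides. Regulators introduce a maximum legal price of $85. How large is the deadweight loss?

Competitive equilibrium: 176.5 − 0.625q = 41.2 + 0.7q → q* = 102.1132, p* = 112.6792.
At the ceiling p = 85, quantity supplied = (85 − 41.2)/0.7 = 62.5714.
Willingness to pay at q' = 62.5714: 176.5 − 0.625·62.5714 = 137.3929.
Δq = 102.1132 − 62.5714 = 39.5418; wedge = 137.3929 − 85 = 52.3929.
Welfare loss = ½ × 39.5418 × 52.3929 = $1035.85 thousand.

$1035.85 thousand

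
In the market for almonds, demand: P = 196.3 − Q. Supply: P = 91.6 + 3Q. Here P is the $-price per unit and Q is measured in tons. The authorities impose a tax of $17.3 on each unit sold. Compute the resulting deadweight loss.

Competitive equilibrium: 196.3 − Q = 91.6 + 3Q → Q* = 26.175, P* = 170.125.
With the tax, the buyer price exceeds the seller price by 17.3: (196.3 − Q) − (91.6 + 3Q) = 17.3 → Q' = 21.85.
ΔQ = 26.175 − 21.85 = 4.325; the wedge equals the tax, 17.3.
Welfare loss = ½ × 4.325 × 17.3 = $37.41.

$37.41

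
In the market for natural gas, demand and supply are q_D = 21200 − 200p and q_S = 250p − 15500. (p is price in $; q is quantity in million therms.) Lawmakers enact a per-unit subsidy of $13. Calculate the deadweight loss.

In inverse form: demand p = 106 − 0.005q, supply p = 62 + 0.004q.
Competitive equilibrium: 106 − 0.005q = 62 + 0.004q → q* = 4888.8889, p* = 81.5556.
The subsidy lowers effective supply by 13: p = 49 + 0.004q.
New quantity: 106 − 0.005q = 49 + 0.004q → q' = 6333.3333.
Overproduction Δq = 6333.3333 − 4888.8889 = 1444.4444; wedge = subsidy = 13.
Deadweight loss = ½ × 1444.4444 × 13 = $9388.89 million.

$9388.89 million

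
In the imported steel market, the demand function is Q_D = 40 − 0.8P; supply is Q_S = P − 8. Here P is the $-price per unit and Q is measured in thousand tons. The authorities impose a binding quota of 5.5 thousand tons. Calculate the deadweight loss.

$195.03 thousand

In inverse form: demand P = 50 − 1.25Q, supply P = 8 + Q.
Competitive equilibrium: 50 − 1.25Q = 8 + Q → Q* = 18.6667, P* = 26.6667.
At Q = 5.5: demand price = 50 − 1.25·5.5 = 43.125; supply price = 8 + 1·5.5 = 13.5.
ΔQ = 18.6667 − 5.5 = 13.1667; wedge = 43.125 − 13.5 = 29.625.
DWL = ½ × 13.1667 × 29.625 = $195.03 thousand.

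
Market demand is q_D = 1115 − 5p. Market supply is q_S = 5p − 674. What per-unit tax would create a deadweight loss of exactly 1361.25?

In inverse form: demand p = 223 − 0.2q, supply p = 134.8 + 0.2q.
Competitive equilibrium: 223 − 0.2q = 134.8 + 0.2q → q* = 220.5, p* = 178.9.
A tax t gives Δq = t/0.4 and wedge t, so DWL = t²/0.8.
t²/0.8 = 1361.25 → t² = 1089 → t = 33.

33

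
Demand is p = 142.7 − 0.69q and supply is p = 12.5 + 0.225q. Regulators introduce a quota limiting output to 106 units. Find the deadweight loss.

602.68

Competitive equilibrium: 142.7 − 0.69q = 12.5 + 0.225q → q* = 142.2951, p* = 44.5164.
At q = 106: demand price = 142.7 − 0.69·106 = 69.56; supply price = 12.5 + 0.225·106 = 36.35.
Δq = 142.2951 − 106 = 36.2951; wedge = 69.56 − 36.35 = 33.21.
Welfare loss = ½ × 36.2951 × 33.21 = 602.68.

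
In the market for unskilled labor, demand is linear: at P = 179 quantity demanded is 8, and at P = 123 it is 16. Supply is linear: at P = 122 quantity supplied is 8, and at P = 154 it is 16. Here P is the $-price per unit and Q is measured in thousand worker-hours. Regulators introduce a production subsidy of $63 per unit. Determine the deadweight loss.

$180.41 thousand

Demand slope = (123 − 179)/(16 − 8) = −7, so P = 235 − 7Q.
Supply slope = (154 − 122)/(16 − 8) = 4, so P = 90 + 4Q.
Competitive equilibrium: 235 − 7Q = 90 + 4Q → Q* = 13.1818, P* = 142.7273.
The subsidy lowers effective supply by 63: P = 27 + 4Q.
New quantity: 235 − 7Q = 27 + 4Q → Q' = 18.9091.
Overproduction ΔQ = 18.9091 − 13.1818 = 5.7273; wedge = subsidy = 63.
The triangle = ½ × 5.7273 × 63 = $180.41 thousand.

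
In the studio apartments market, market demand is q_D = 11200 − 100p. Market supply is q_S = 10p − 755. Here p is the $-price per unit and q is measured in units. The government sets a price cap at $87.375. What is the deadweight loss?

$2496.89

In inverse form: demand p = 112 − 0.01q, supply p = 75.5 + 0.1q.
Competitive equilibrium: 112 − 0.01q = 75.5 + 0.1q → q* = 331.8182, p* = 108.6818.
At the ceiling p = 87.375, quantity supplied = (87.375 − 75.5)/0.1 = 118.75.
Willingness to pay at q' = 118.75: 112 − 0.01·118.75 = 110.8125.
Δq = 331.8182 − 118.75 = 213.0682; wedge = 110.8125 − 87.375 = 23.4375.
Deadweight loss = ½ × 213.0682 × 23.4375 = $2496.89.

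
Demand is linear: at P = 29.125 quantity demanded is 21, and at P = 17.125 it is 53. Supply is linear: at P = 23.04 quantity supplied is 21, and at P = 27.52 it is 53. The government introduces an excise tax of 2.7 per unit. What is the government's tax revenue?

Demand slope = (17.125 − 29.125)/(53 − 21) = −0.375, so P = 37 − 0.375Q.
Supply slope = (27.52 − 23.04)/(53 − 21) = 0.14, so P = 20.1 + 0.14Q.
Competitive equilibrium: 37 − 0.375Q = 20.1 + 0.14Q → Q* = 32.8155, P* = 24.6942.
With the tax, the buyer price exceeds the seller price by 2.7: (37 − 0.375Q) − (20.1 + 0.14Q) = 2.7 → Q' = 27.5728.
Tax revenue = 2.7 × 27.5728 = 74.45.

74.45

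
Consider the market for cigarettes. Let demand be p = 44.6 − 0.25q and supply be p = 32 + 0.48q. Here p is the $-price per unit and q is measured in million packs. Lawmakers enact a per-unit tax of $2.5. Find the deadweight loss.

$4.28 million

Competitive equilibrium: 44.6 − 0.25q = 32 + 0.48q → q* = 17.2603, p* = 40.2849.
With the tax, the buyer price exceeds the seller price by 2.5: (44.6 − 0.25q) − (32 + 0.48q) = 2.5 → q' = 13.8356.
Δq = 17.2603 − 13.8356 = 3.4247; the wedge equals the tax, 2.5.
Deadweight loss = ½ × 3.4247 × 2.5 = $4.28 million.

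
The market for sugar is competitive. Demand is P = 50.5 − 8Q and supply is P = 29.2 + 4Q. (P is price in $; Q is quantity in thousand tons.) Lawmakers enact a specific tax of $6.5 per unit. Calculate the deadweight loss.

$1.76 thousand

Competitive equilibrium: 50.5 − 8Q = 29.2 + 4Q → Q* = 1.775, P* = 36.3.
With the tax, the buyer price exceeds the seller price by 6.5: (50.5 − 8Q) − (29.2 + 4Q) = 6.5 → Q' = 1.2333.
ΔQ = 1.775 − 1.2333 = 0.5417; the wedge equals the tax, 6.5.
DWL = ½ × 0.5417 × 6.5 = $1.76 thousand.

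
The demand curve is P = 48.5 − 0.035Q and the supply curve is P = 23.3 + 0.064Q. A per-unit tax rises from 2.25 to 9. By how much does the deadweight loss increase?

Competitive equilibrium: 48.5 − 0.035Q = 23.3 + 0.064Q → Q* = 254.5455, P* = 39.5909.
For a per-unit tax t: ΔQ = t/0.099, so DWL = ½·t·(t/0.099) = t²/0.198.
At t = 2.25: DWL = 25.568. At t = 9: DWL = 409.091.
Increase = 409.091 − 25.568 = 383.52.

383.52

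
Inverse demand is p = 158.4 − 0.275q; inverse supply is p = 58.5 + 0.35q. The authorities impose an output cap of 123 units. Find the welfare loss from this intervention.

424.12

Competitive equilibrium: 158.4 − 0.275q = 58.5 + 0.35q → q* = 159.84, p* = 114.444.
At q = 123: demand price = 158.4 − 0.275·123 = 124.575; supply price = 58.5 + 0.35·123 = 101.55.
Δq = 159.84 − 123 = 36.84; wedge = 124.575 − 101.55 = 23.025.
Welfare loss = ½ × 36.84 × 23.025 = 424.12.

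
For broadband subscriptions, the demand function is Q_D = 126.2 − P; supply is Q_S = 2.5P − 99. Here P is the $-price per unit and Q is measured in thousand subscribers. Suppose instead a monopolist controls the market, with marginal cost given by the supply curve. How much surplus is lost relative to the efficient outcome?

$465 thousand

In inverse form: demand P = 126.2 − Q, supply P = 39.6 + 0.4Q.
Competitive equilibrium: 126.2 − Q = 39.6 + 0.4Q → Q* = 61.8571, P* = 64.3429.
Marginal revenue: MR = 126.2 − 2Q. Set MR = MC: 126.2 − 2Q = 39.6 + 0.4Q → Q_m = 36.0833.
Price P_m = 126.2 − 1·36.0833 = 90.1167; MC(Q_m) = 39.6 + 0.4·36.0833 = 54.0333.
Competitive Q* = 61.8571, so ΔQ = 25.7738; wedge = 90.1167 − 54.0333 = 36.0834.
The triangle = ½ × 25.7738 × 36.0834 = $465 thousand.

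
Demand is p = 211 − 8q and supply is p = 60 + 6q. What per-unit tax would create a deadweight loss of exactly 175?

Competitive equilibrium: 211 − 8q = 60 + 6q → q* = 10.7857, p* = 124.7143.
A tax t gives Δq = t/14 and wedge t, so DWL = t²/28.
t²/28 = 175 → t² = 4900 → t = 70.

70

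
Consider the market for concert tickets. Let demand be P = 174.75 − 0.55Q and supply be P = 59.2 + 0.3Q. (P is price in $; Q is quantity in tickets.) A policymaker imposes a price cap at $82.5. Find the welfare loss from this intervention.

Competitive equilibrium: 174.75 − 0.55Q = 59.2 + 0.3Q → Q* = 135.94118, P* = 99.98235.
At the ceiling P = 82.5, quantity supplied = (82.5 − 59.2)/0.3 = 77.66667.
Willingness to pay at Q' = 77.66667: 174.75 − 0.55·77.66667 = 132.03333.
ΔQ = 135.94118 − 77.66667 = 58.27451; wedge = 132.03333 − 82.5 = 49.53333.
DWL = ½ × 58.27451 × 49.53333 = $1443.27.

$1443.27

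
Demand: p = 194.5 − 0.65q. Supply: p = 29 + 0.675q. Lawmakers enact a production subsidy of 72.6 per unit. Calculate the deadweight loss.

1988.97

Competitive equilibrium: 194.5 − 0.65q = 29 + 0.675q → q* = 124.90566, p* = 113.31132.
The subsidy lowers effective supply by 72.6: p = 0.675q − 43.6.
New quantity: 194.5 − 0.65q = 0.675q − 43.6 → q' = 179.69811.
Overproduction Δq = 179.69811 − 124.90566 = 54.79245; wedge = subsidy = 72.6.
Deadweight loss = ½ × 54.79245 × 72.6 = 1988.97.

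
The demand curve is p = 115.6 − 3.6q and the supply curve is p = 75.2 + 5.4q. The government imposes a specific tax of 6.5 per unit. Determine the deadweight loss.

2.35

Competitive equilibrium: 115.6 − 3.6q = 75.2 + 5.4q → q* = 4.4889, p* = 99.44.
With the tax, the buyer price exceeds the seller price by 6.5: (115.6 − 3.6q) − (75.2 + 5.4q) = 6.5 → q' = 3.7667.
Δq = 4.4889 − 3.7667 = 0.7222; the wedge equals the tax, 6.5.
The triangle = ½ × 0.7222 × 6.5 = 2.35.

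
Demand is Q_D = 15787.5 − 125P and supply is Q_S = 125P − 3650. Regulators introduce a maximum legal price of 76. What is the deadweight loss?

In inverse form: demand P = 126.3 − 0.008Q, supply P = 29.2 + 0.008Q.
Competitive equilibrium: 126.3 − 0.008Q = 29.2 + 0.008Q → Q* = 6068.75, P* = 77.75.
At the ceiling P = 76, quantity supplied = (76 − 29.2)/0.008 = 5850.
Willingness to pay at Q' = 5850: 126.3 − 0.008·5850 = 79.5.
ΔQ = 6068.75 − 5850 = 218.75; wedge = 79.5 − 76 = 3.5.
DWL = ½ × 218.75 × 3.5 = 382.81.

382.81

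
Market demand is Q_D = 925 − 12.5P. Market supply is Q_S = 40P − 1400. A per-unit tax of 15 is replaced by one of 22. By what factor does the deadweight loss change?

2.151

In inverse form: demand P = 74 − 0.08Q, supply P = 35 + 0.025Q.
Competitive equilibrium: 74 − 0.08Q = 35 + 0.025Q → Q* = 371.4286, P* = 44.2857.
For a per-unit tax t: ΔQ = t/0.105, so DWL = ½·t·(t/0.105) = t²/0.21.
At t = 15: DWL = 1071.429. At t = 22: DWL = 2304.762.
Ratio = (22/15)² = 2.151.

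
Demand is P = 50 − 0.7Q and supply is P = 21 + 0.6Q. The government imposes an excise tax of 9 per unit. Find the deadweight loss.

Competitive equilibrium: 50 − 0.7Q = 21 + 0.6Q → Q* = 22.3077, P* = 34.3846.
With the tax, the buyer price exceeds the seller price by 9: (50 − 0.7Q) − (21 + 0.6Q) = 9 → Q' = 15.3846.
ΔQ = 22.3077 − 15.3846 = 6.9231; the wedge equals the tax, 9.
Welfare loss = ½ × 6.9231 × 9 = 31.15.

31.15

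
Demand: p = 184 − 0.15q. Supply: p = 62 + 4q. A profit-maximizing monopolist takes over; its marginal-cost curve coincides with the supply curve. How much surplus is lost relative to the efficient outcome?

Competitive equilibrium: 184 − 0.15q = 62 + 4q → q* = 29.3976, p* = 179.5904.
Marginal revenue: MR = 184 − 0.3q. Set MR = MC: 184 − 0.3q = 62 + 4q → q_m = 28.3721.
Price p_m = 184 − 0.15·28.3721 = 179.7442; MC(q_m) = 62 + 4·28.3721 = 175.4884.
Competitive q* = 29.3976, so Δq = 1.0255; wedge = 179.7442 − 175.4884 = 4.2558.
DWL = ½ × 1.0255 × 4.2558 = 2.18.

2.18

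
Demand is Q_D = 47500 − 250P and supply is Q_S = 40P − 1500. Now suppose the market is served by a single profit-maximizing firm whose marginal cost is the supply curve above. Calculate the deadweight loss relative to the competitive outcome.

In inverse form: demand P = 190 − 0.004Q, supply P = 37.5 + 0.025Q.
Competitive equilibrium: 190 − 0.004Q = 37.5 + 0.025Q → Q* = 5258.62069, P* = 168.96552.
Marginal revenue: MR = 190 − 0.008Q. Set MR = MC: 190 − 0.008Q = 37.5 + 0.025Q → Q_m = 4621.21212.
Price P_m = 190 − 0.004·4621.21212 = 171.51515; MC(Q_m) = 37.5 + 0.025·4621.21212 = 153.0303.
Competitive Q* = 5258.62069, so ΔQ = 637.40857; wedge = 171.51515 − 153.0303 = 18.48485.
Deadweight loss = ½ × 637.40857 × 18.48485 = 5891.20.

5891.20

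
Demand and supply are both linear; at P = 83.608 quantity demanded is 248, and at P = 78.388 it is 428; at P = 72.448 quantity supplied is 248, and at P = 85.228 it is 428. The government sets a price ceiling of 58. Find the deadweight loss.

4964.18

Demand slope = (78.388 − 83.608)/(428 − 248) = −0.029, so P = 90.8 − 0.029Q.
Supply slope = (85.228 − 72.448)/(428 − 248) = 0.071, so P = 54.84 + 0.071Q.
Competitive equilibrium: 90.8 − 0.029Q = 54.84 + 0.071Q → Q* = 359.6, P* = 80.3716.
At the ceiling P = 58, quantity supplied = (58 − 54.84)/0.071 = 44.507.
Willingness to pay at Q' = 44.507: 90.8 − 0.029·44.507 = 89.5093.
ΔQ = 359.6 − 44.507 = 315.093; wedge = 89.5093 − 58 = 31.5093.
The triangle = ½ × 315.093 × 31.5093 = 4964.18.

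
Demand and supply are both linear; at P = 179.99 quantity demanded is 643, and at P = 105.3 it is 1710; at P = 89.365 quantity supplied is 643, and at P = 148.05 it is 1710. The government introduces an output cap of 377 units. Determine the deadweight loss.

61380.06

Demand slope = (105.3 − 179.99)/(1710 − 643) = −0.07, so P = 225 − 0.07Q.
Supply slope = (148.05 − 89.365)/(1710 − 643) = 0.055, so P = 54 + 0.055Q.
Competitive equilibrium: 225 − 0.07Q = 54 + 0.055Q → Q* = 1368, P* = 129.24.
At Q = 377: demand price = 225 − 0.07·377 = 198.61; supply price = 54 + 0.055·377 = 74.735.
ΔQ = 1368 − 377 = 991; wedge = 198.61 − 74.735 = 123.875.
DWL = ½ × 991 × 123.875 = 61380.06.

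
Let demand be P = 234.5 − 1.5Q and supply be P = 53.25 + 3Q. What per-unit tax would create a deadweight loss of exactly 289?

Competitive equilibrium: 234.5 − 1.5Q = 53.25 + 3Q → Q* = 40.2778, P* = 174.0833.
A tax t gives ΔQ = t/4.5 and wedge t, so DWL = t²/9.
t²/9 = 289 → t² = 2601 → t = 51.

51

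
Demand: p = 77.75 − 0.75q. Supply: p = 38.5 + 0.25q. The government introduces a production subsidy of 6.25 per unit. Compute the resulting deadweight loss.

19.53

Competitive equilibrium: 77.75 − 0.75q = 38.5 + 0.25q → q* = 39.25, p* = 48.3125.
The subsidy lowers effective supply by 6.25: p = 32.25 + 0.25q.
New quantity: 77.75 − 0.75q = 32.25 + 0.25q → q' = 45.5.
Overproduction Δq = 45.5 − 39.25 = 6.25; wedge = subsidy = 6.25.
DWL = ½ × 6.25 × 6.25 = 19.53.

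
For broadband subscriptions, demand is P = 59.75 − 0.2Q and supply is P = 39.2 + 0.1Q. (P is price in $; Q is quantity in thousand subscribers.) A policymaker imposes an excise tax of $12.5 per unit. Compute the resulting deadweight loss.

Competitive equilibrium: 59.75 − 0.2Q = 39.2 + 0.1Q → Q* = 68.5, P* = 46.05.
With the tax, the buyer price exceeds the seller price by 12.5: (59.75 − 0.2Q) − (39.2 + 0.1Q) = 12.5 → Q' = 26.8333.
ΔQ = 68.5 − 26.8333 = 41.6667; the wedge equals the tax, 12.5.
Deadweight loss = ½ × 41.6667 × 12.5 = $260.42 thousand.

$260.42 thousand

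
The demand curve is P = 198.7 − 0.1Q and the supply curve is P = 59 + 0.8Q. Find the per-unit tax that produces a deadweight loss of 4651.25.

91.5

Competitive equilibrium: 198.7 − 0.1Q = 59 + 0.8Q → Q* = 155.2222, P* = 183.1778.
A tax t gives ΔQ = t/0.9 and wedge t, so DWL = t²/1.8.
t²/1.8 = 4651.25 → t² = 8372.25 → t = 91.5.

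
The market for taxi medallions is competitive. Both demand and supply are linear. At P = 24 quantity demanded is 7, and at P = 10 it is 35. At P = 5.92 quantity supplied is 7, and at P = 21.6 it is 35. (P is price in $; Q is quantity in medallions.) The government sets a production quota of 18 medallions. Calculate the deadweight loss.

Demand slope = (10 − 24)/(35 − 7) = −0.5, so P = 27.5 − 0.5Q.
Supply slope = (21.6 − 5.92)/(35 − 7) = 0.56, so P = 2 + 0.56Q.
Competitive equilibrium: 27.5 − 0.5Q = 2 + 0.56Q → Q* = 24.0566, P* = 15.4717.
At Q = 18: demand price = 27.5 − 0.5·18 = 18.5; supply price = 2 + 0.56·18 = 12.08.
ΔQ = 24.0566 − 18 = 6.0566; wedge = 18.5 − 12.08 = 6.42.
Welfare loss = ½ × 6.0566 × 6.42 = $19.44.

$19.44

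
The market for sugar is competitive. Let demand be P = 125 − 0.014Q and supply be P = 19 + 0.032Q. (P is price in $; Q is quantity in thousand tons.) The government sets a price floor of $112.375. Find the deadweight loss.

$45245.15 thousand

Competitive equilibrium: 125 − 0.014Q = 19 + 0.032Q → Q* = 2304.34783, P* = 92.73913.
At the floor P = 112.375, quantity demanded = (125 − 112.375)/0.014 = 901.78571.
Sellers' marginal cost at Q' = 901.78571: 19 + 0.032·901.78571 = 47.85714.
ΔQ = 2304.34783 − 901.78571 = 1402.56212; wedge = 112.375 − 47.85714 = 64.51786.
DWL = ½ × 1402.56212 × 64.51786 = $45245.15 thousand.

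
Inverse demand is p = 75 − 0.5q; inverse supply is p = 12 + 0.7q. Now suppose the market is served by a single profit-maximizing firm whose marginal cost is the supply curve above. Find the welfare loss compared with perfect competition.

Competitive equilibrium: 75 − 0.5q = 12 + 0.7q → q* = 52.5, p* = 48.75.
Marginal revenue: MR = 75 − q. Set MR = MC: 75 − q = 12 + 0.7q → q_m = 37.0588.
Price p_m = 75 − 0.5·37.0588 = 56.4706; MC(q_m) = 12 + 0.7·37.0588 = 37.9412.
Competitive q* = 52.5, so Δq = 15.4412; wedge = 56.4706 − 37.9412 = 18.5294.
DWL = ½ × 15.4412 × 18.5294 = 143.06.

143.06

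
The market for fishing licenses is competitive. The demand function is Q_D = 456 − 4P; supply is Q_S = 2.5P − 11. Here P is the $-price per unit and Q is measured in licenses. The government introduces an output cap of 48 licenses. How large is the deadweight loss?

$4728.12

In inverse form: demand P = 114 − 0.25Q, supply P = 4.4 + 0.4Q.
Competitive equilibrium: 114 − 0.25Q = 4.4 + 0.4Q → Q* = 168.6154, P* = 71.8462.
At Q = 48: demand price = 114 − 0.25·48 = 102; supply price = 4.4 + 0.4·48 = 23.6.
ΔQ = 168.6154 − 48 = 120.6154; wedge = 102 − 23.6 = 78.4.
Welfare loss = ½ × 120.6154 × 78.4 = $4728.12.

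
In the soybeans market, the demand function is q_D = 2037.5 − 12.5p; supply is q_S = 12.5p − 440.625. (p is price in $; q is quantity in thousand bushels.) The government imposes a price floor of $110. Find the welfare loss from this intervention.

$1478.32 thousand

In inverse form: demand p = 163 − 0.08q, supply p = 35.25 + 0.08q.
Competitive equilibrium: 163 − 0.08q = 35.25 + 0.08q → q* = 798.4375, p* = 99.125.
At the floor p = 110, quantity demanded = (163 − 110)/0.08 = 662.5.
Sellers' marginal cost at q' = 662.5: 35.25 + 0.08·662.5 = 88.25.
Δq = 798.4375 − 662.5 = 135.9375; wedge = 110 − 88.25 = 21.75.
The triangle = ½ × 135.9375 × 21.75 = $1478.32 thousand.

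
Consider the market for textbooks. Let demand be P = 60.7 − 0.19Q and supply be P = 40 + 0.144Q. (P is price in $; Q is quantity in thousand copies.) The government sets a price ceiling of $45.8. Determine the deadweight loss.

$78.63 thousand

Competitive equilibrium: 60.7 − 0.19Q = 40 + 0.144Q → Q* = 61.976, P* = 48.9246.
At the ceiling P = 45.8, quantity supplied = (45.8 − 40)/0.144 = 40.2778.
Willingness to pay at Q' = 40.2778: 60.7 − 0.19·40.2778 = 53.0472.
ΔQ = 61.976 − 40.2778 = 21.6982; wedge = 53.0472 − 45.8 = 7.2472.
The triangle = ½ × 21.6982 × 7.2472 = $78.63 thousand.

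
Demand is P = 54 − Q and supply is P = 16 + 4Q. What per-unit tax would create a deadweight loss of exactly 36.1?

19

Competitive equilibrium: 54 − Q = 16 + 4Q → Q* = 7.6, P* = 46.4.
A tax t gives ΔQ = t/5 and wedge t, so DWL = t²/10.
t²/10 = 36.1 → t² = 361 → t = 19.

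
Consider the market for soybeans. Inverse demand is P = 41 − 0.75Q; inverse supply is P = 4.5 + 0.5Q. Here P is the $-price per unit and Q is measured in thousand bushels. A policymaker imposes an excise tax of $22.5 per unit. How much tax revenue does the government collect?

$252 thousand

Competitive equilibrium: 41 − 0.75Q = 4.5 + 0.5Q → Q* = 29.2, P* = 19.1.
With the tax, the buyer price exceeds the seller price by 22.5: (41 − 0.75Q) − (4.5 + 0.5Q) = 22.5 → Q' = 11.2.
Tax revenue = 22.5 × 11.2 = $252 thousand.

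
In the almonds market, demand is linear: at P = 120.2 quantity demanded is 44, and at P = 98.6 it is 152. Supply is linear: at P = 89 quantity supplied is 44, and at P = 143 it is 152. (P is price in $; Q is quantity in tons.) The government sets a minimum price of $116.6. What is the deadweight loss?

$247.11

Demand slope = (98.6 − 120.2)/(152 − 44) = −0.2, so P = 129 − 0.2Q.
Supply slope = (143 − 89)/(152 − 44) = 0.5, so P = 67 + 0.5Q.
Competitive equilibrium: 129 − 0.2Q = 67 + 0.5Q → Q* = 88.5714, P* = 111.2857.
At the floor P = 116.6, quantity demanded = (129 − 116.6)/0.2 = 62.
Sellers' marginal cost at Q' = 62: 67 + 0.5·62 = 98.
ΔQ = 88.5714 − 62 = 26.5714; wedge = 116.6 − 98 = 18.6.
DWL = ½ × 26.5714 × 18.6 = $247.11.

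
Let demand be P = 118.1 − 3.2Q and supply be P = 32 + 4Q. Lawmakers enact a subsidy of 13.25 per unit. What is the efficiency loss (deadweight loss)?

12.19

Competitive equilibrium: 118.1 − 3.2Q = 32 + 4Q → Q* = 11.9583, P* = 79.8333.
The subsidy lowers effective supply by 13.25: P = 18.75 + 4Q.
New quantity: 118.1 − 3.2Q = 18.75 + 4Q → Q' = 13.7986.
Overproduction ΔQ = 13.7986 − 11.9583 = 1.8403; wedge = subsidy = 13.25.
DWL = ½ × 1.8403 × 13.25 = 12.19.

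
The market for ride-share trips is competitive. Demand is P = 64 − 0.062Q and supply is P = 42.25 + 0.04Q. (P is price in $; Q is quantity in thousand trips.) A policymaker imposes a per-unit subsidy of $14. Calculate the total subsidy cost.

$4906.86 thousand

Competitive equilibrium: 64 − 0.062Q = 42.25 + 0.04Q → Q* = 213.2353, P* = 50.7794.
The subsidy lowers effective supply by 14: P = 28.25 + 0.04Q.
New quantity: 64 − 0.062Q = 28.25 + 0.04Q → Q' = 350.4902.
Total subsidy cost = 14 × 350.4902 = $4906.86 thousand.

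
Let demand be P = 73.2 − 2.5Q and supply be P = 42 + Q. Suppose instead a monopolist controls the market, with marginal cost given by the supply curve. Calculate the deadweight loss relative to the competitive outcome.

Competitive equilibrium: 73.2 − 2.5Q = 42 + Q → Q* = 8.9143, P* = 50.9143.
Marginal revenue: MR = 73.2 − 5Q. Set MR = MC: 73.2 − 5Q = 42 + Q → Q_m = 5.2.
Price P_m = 73.2 − 2.5·5.2 = 60.2; MC(Q_m) = 42 + 1·5.2 = 47.2.
Competitive Q* = 8.9143, so ΔQ = 3.7143; wedge = 60.2 − 47.2 = 13.
Welfare loss = ½ × 3.7143 × 13 = 24.14.

24.14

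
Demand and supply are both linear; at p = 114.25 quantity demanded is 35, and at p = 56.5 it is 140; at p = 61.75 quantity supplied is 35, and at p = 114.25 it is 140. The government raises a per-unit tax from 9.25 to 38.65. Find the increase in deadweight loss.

Demand slope = (56.5 − 114.25)/(140 − 35) = −0.55, so p = 133.5 − 0.55q.
Supply slope = (114.25 − 61.75)/(140 − 35) = 0.5, so p = 44.25 + 0.5q.
Competitive equilibrium: 133.5 − 0.55q = 44.25 + 0.5q → q* = 85, p* = 86.75.
For a per-unit tax t: Δq = t/1.05, so DWL = ½·t·(t/1.05) = t²/2.1.
At t = 9.25: DWL = 40.744. At t = 38.65: DWL = 711.344.
Increase = 711.344 − 40.744 = 670.60.

670.60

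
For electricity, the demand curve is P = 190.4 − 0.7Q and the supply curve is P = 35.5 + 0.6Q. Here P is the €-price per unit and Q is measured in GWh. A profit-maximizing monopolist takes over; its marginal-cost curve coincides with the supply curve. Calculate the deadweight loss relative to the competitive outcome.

€1130.49

Competitive equilibrium: 190.4 − 0.7Q = 35.5 + 0.6Q → Q* = 119.1538, P* = 106.9923.
Marginal revenue: MR = 190.4 − 1.4Q. Set MR = MC: 190.4 − 1.4Q = 35.5 + 0.6Q → Q_m = 77.45.
Price P_m = 190.4 − 0.7·77.45 = 136.185; MC(Q_m) = 35.5 + 0.6·77.45 = 81.97.
Competitive Q* = 119.1538, so ΔQ = 41.7038; wedge = 136.185 − 81.97 = 54.215.
Deadweight loss = ½ × 41.7038 × 54.215 = €1130.49.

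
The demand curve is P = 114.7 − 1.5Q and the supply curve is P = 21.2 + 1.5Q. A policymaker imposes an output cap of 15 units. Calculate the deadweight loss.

Competitive equilibrium: 114.7 − 1.5Q = 21.2 + 1.5Q → Q* = 31.1667, P* = 67.95.
At Q = 15: demand price = 114.7 − 1.5·15 = 92.2; supply price = 21.2 + 1.5·15 = 43.7.
ΔQ = 31.1667 − 15 = 16.1667; wedge = 92.2 − 43.7 = 48.5.
The triangle = ½ × 16.1667 × 48.5 = 392.04.

392.04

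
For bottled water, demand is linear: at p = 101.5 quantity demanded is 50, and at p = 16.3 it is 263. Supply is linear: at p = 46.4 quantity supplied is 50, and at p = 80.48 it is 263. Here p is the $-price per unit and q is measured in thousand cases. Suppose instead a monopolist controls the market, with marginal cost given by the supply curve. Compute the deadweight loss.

Demand slope = (16.3 − 101.5)/(263 − 50) = −0.4, so p = 121.5 − 0.4q.
Supply slope = (80.48 − 46.4)/(263 − 50) = 0.16, so p = 38.4 + 0.16q.
Competitive equilibrium: 121.5 − 0.4q = 38.4 + 0.16q → q* = 148.3929, p* = 62.1429.
Marginal revenue: MR = 121.5 − 0.8q. Set MR = MC: 121.5 − 0.8q = 38.4 + 0.16q → q_m = 86.5625.
Price p_m = 121.5 − 0.4·86.5625 = 86.875; MC(q_m) = 38.4 + 0.16·86.5625 = 52.25.
Competitive q* = 148.3929, so Δq = 61.8304; wedge = 86.875 − 52.25 = 34.625.
DWL = ½ × 61.8304 × 34.625 = $1070.44 thousand.

$1070.44 thousand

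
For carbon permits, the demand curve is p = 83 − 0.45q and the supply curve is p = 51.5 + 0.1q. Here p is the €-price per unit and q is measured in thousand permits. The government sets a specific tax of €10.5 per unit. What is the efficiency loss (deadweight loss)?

€100.23 thousand

Competitive equilibrium: 83 − 0.45q = 51.5 + 0.1q → q* = 57.2727, p* = 57.2273.
With the tax, the buyer price exceeds the seller price by 10.5: (83 − 0.45q) − (51.5 + 0.1q) = 10.5 → q' = 38.1818.
Δq = 57.2727 − 38.1818 = 19.0909; the wedge equals the tax, 10.5.
DWL = ½ × 19.0909 × 10.5 = €100.23 thousand.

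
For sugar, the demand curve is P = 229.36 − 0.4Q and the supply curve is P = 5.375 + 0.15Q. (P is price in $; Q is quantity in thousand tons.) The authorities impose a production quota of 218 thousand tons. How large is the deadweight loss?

$9848.81 thousand

Competitive equilibrium: 229.36 − 0.4Q = 5.375 + 0.15Q → Q* = 407.2455, P* = 66.4618.
At Q = 218: demand price = 229.36 − 0.4·218 = 142.16; supply price = 5.375 + 0.15·218 = 38.075.
ΔQ = 407.2455 − 218 = 189.2455; wedge = 142.16 − 38.075 = 104.085.
Welfare loss = ½ × 189.2455 × 104.085 = $9848.81 thousand.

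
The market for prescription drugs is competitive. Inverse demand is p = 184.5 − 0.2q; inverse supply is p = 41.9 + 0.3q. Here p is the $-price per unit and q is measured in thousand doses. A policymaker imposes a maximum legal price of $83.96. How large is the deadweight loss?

Competitive equilibrium: 184.5 − 0.2q = 41.9 + 0.3q → q* = 285.2, p* = 127.46.
At the ceiling p = 83.96, quantity supplied = (83.96 − 41.9)/0.3 = 140.2.
Willingness to pay at q' = 140.2: 184.5 − 0.2·140.2 = 156.46.
Δq = 285.2 − 140.2 = 145; wedge = 156.46 − 83.96 = 72.5.
Deadweight loss = ½ × 145 × 72.5 = $5256.25 thousand.

$5256.25 thousand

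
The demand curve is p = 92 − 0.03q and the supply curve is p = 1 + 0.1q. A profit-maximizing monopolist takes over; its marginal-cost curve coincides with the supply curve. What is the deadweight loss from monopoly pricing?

Competitive equilibrium: 92 − 0.03q = 1 + 0.1q → q* = 700, p* = 71.
Marginal revenue: MR = 92 − 0.06q. Set MR = MC: 92 − 0.06q = 1 + 0.1q → q_m = 568.75.
Price p_m = 92 − 0.03·568.75 = 74.9375; MC(q_m) = 1 + 0.1·568.75 = 57.875.
Competitive q* = 700, so Δq = 131.25; wedge = 74.9375 − 57.875 = 17.0625.
Welfare loss = ½ × 131.25 × 17.0625 = 1119.73.

1119.73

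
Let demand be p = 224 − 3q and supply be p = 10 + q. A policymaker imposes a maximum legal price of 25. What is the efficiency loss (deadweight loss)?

2964.50

Competitive equilibrium: 224 − 3q = 10 + q → q* = 53.5, p* = 63.5.
At the ceiling p = 25, quantity supplied = (25 − 10)/1 = 15.
Willingness to pay at q' = 15: 224 − 3·15 = 179.
Δq = 53.5 − 15 = 38.5; wedge = 179 − 25 = 154.
The triangle = ½ × 38.5 × 154 = 2964.50.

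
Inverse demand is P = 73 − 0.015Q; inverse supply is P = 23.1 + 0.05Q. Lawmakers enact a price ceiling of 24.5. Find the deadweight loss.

Competitive equilibrium: 73 − 0.015Q = 23.1 + 0.05Q → Q* = 767.6923, P* = 61.4846.
At the ceiling P = 24.5, quantity supplied = (24.5 − 23.1)/0.05 = 28.
Willingness to pay at Q' = 28: 73 − 0.015·28 = 72.58.
ΔQ = 767.6923 − 28 = 739.6923; wedge = 72.58 − 24.5 = 48.08.
The triangle = ½ × 739.6923 × 48.08 = 17782.20.

17782.20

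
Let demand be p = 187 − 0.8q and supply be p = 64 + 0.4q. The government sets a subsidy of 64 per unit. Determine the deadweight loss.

1706.67

Competitive equilibrium: 187 − 0.8q = 64 + 0.4q → q* = 102.5, p* = 105.
The subsidy lowers effective supply by 64: p = 0 + 0.4q.
New quantity: 187 − 0.8q = 0 + 0.4q → q' = 155.8333.
Overproduction Δq = 155.8333 − 102.5 = 53.3333; wedge = subsidy = 64.
Welfare loss = ½ × 53.3333 × 64 = 1706.67.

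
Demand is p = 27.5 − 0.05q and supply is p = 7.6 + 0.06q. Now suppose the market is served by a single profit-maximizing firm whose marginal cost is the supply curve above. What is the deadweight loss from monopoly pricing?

175.79

Competitive equilibrium: 27.5 − 0.05q = 7.6 + 0.06q → q* = 180.9091, p* = 18.4545.
Marginal revenue: MR = 27.5 − 0.1q. Set MR = MC: 27.5 − 0.1q = 7.6 + 0.06q → q_m = 124.375.
Price p_m = 27.5 − 0.05·124.375 = 21.2813; MC(q_m) = 7.6 + 0.06·124.375 = 15.0625.
Competitive q* = 180.9091, so Δq = 56.5341; wedge = 21.2813 − 15.0625 = 6.2188.
Welfare loss = ½ × 56.5341 × 6.2188 = 175.79.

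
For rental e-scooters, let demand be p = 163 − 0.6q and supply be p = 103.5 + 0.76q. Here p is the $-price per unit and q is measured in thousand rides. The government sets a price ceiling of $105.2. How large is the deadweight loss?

Competitive equilibrium: 163 − 0.6q = 103.5 + 0.76q → q* = 43.75, p* = 136.75.
At the ceiling p = 105.2, quantity supplied = (105.2 − 103.5)/0.76 = 2.2368.
Willingness to pay at q' = 2.2368: 163 − 0.6·2.2368 = 161.6579.
Δq = 43.75 − 2.2368 = 41.5132; wedge = 161.6579 − 105.2 = 56.4579.
The triangle = ½ × 41.5132 × 56.4579 = $1171.87 thousand.

$1171.87 thousand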